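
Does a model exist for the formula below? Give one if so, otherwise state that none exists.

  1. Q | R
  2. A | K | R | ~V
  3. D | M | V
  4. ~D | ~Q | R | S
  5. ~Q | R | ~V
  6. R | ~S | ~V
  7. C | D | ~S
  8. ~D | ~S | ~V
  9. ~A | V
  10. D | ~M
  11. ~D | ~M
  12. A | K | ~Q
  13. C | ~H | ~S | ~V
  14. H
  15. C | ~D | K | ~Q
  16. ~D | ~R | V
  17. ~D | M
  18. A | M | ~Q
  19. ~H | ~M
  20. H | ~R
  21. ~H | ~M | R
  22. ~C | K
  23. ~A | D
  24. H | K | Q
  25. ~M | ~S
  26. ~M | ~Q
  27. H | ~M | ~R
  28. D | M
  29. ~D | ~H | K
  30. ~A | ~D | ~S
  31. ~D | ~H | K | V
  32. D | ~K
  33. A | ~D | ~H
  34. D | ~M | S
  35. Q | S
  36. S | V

The formula is unsatisfiable.

Case D = True:
  (~D | ~M) forces M = False.
  Clause (~D | M) is falsified — contradiction.
Case D = False:
  (D | ~M) forces M = False.
  Clause (D | M) is falsified — contradiction.
Both cases fail, so the formula is unsatisfiable.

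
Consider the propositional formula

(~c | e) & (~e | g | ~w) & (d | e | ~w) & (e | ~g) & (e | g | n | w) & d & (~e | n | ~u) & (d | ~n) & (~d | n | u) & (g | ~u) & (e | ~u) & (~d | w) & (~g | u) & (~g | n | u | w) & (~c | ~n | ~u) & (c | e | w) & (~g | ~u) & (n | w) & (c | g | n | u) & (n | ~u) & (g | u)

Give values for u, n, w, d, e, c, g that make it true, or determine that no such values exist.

No satisfying assignment exists.

Case u = True:
  (d) forces d = True.
  (g | ~u) forces g = True.
  Clause (~g | ~u) is falsified — contradiction.
Case u = False:
  (d) forces d = True.
  (~d | n | u) forces n = True.
  (~d | w) forces w = True.
  (~g | u) forces g = False.
  Clause (g | u) is falsified — contradiction.
Both cases fail, so the formula is unsatisfiable.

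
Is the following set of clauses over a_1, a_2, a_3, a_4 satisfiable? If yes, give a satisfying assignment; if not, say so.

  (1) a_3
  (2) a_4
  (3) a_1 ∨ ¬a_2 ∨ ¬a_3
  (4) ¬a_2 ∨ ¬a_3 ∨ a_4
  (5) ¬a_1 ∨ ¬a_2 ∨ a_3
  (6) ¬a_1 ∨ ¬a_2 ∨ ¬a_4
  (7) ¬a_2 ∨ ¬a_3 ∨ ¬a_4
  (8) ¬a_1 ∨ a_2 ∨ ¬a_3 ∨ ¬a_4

a_1: False, a_2: False, a_3: True, a_4: True

Unit clause (a_3) forces a_3 = True.
Unit clause (a_4) forces a_4 = True.
In (¬a_2 ∨ ¬a_3 ∨ ¬a_4) only ¬a_2 is left, so a_2 = False.
In (¬a_1 ∨ a_2 ∨ ¬a_3 ∨ ¬a_4) only ¬a_1 is left, so a_1 = False.
Check each clause:
  (a_3): a_3 holds.
  (a_4): a_4 holds.
  (a_1 ∨ ¬a_2 ∨ ¬a_3): ¬a_2 holds.
  (¬a_2 ∨ ¬a_3 ∨ a_4): ¬a_2 holds.
  (¬a_1 ∨ ¬a_2 ∨ a_3): ¬a_1 holds.
  (¬a_1 ∨ ¬a_2 ∨ ¬a_4): ¬a_1 holds.
  (¬a_2 ∨ ¬a_3 ∨ ¬a_4): ¬a_2 holds.
  (¬a_1 ∨ a_2 ∨ ¬a_3 ∨ ¬a_4): ¬a_1 holds.
All clauses satisfied.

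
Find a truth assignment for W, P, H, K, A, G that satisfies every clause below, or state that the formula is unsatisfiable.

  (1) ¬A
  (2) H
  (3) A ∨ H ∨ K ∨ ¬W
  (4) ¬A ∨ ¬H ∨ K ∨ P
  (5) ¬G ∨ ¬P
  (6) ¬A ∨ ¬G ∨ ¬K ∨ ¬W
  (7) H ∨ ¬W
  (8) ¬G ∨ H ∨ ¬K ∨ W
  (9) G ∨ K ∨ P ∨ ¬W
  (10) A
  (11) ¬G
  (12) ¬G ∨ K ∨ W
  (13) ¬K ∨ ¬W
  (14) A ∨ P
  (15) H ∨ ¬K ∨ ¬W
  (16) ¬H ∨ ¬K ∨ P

Unsatisfiable — no assignment works.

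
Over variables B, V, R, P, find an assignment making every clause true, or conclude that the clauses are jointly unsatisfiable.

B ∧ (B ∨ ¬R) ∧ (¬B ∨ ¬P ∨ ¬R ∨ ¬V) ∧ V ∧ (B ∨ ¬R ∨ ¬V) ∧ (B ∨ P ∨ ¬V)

B = True, V = True, R = True, P = False

Unit clause (B) forces B = True.
Unit clause (V) forces V = True.
Set R = True.
  then (¬B ∨ ¬P ∨ ¬R ∨ ¬V) forces P = False.
All clauses satisfied.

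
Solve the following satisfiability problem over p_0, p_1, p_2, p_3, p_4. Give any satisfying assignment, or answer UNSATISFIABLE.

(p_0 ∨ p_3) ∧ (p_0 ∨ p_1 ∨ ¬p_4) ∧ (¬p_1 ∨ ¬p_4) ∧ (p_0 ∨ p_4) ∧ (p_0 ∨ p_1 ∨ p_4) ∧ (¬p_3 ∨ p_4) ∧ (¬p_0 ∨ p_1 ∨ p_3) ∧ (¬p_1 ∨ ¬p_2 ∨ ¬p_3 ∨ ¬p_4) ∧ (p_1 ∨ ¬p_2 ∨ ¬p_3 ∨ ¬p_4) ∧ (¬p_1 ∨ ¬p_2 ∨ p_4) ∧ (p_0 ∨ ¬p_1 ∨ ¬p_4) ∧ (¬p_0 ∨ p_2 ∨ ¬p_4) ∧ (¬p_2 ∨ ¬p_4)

p_0 = True, p_1 = True, p_2 = False, p_3 = False, p_4 = False

Try p_0 = False:
  (p_0 ∨ p_3) forces p_3 = True.
  (p_0 ∨ p_4) forces p_4 = True.
  (p_0 ∨ p_1 ∨ ¬p_4) forces p_1 = True.
  clause (¬p_1 ∨ ¬p_4) is falsified — backtrack.
So p_0 = True.
Try p_1 = False:
  (¬p_0 ∨ p_1 ∨ p_3) forces p_3 = True.
  (¬p_3 ∨ p_4) forces p_4 = True.
  (p_1 ∨ ¬p_2 ∨ ¬p_3 ∨ ¬p_4) forces p_2 = False.
  clause (¬p_0 ∨ p_2 ∨ ¬p_4) is falsified — backtrack.
So p_1 = True.
  then (¬p_1 ∨ ¬p_4) forces p_4 = False.
  then (¬p_3 ∨ p_4) forces p_3 = False.
  then (¬p_1 ∨ ¬p_2 ∨ p_4) forces p_2 = False.
All clauses satisfied.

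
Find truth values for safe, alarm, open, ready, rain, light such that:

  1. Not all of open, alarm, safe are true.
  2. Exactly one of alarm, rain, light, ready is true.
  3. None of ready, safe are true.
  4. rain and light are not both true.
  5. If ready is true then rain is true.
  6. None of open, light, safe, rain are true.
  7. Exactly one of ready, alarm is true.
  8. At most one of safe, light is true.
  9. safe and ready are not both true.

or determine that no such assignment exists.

safe = False; alarm = True; open = False; ready = False; rain = False; light = False

  (1) {open, alarm, safe}: 1/3 true — not all ✓
  (2) {alarm, rain, light, ready}: 1 true — exactly one ✓
  (3) {ready, safe}: 0 true — none ✓
  (4) rain=F, light=F — not both ✓
  (5) ready=F ⇒ rain: vacuous ✓
  (6) {open, light, safe, rain}: 0 true — none ✓
  (7) {ready, alarm}: 1 true — exactly one ✓
  (8) {safe, light}: 0 true — at most one ✓
  (9) safe=F, ready=F — not both ✓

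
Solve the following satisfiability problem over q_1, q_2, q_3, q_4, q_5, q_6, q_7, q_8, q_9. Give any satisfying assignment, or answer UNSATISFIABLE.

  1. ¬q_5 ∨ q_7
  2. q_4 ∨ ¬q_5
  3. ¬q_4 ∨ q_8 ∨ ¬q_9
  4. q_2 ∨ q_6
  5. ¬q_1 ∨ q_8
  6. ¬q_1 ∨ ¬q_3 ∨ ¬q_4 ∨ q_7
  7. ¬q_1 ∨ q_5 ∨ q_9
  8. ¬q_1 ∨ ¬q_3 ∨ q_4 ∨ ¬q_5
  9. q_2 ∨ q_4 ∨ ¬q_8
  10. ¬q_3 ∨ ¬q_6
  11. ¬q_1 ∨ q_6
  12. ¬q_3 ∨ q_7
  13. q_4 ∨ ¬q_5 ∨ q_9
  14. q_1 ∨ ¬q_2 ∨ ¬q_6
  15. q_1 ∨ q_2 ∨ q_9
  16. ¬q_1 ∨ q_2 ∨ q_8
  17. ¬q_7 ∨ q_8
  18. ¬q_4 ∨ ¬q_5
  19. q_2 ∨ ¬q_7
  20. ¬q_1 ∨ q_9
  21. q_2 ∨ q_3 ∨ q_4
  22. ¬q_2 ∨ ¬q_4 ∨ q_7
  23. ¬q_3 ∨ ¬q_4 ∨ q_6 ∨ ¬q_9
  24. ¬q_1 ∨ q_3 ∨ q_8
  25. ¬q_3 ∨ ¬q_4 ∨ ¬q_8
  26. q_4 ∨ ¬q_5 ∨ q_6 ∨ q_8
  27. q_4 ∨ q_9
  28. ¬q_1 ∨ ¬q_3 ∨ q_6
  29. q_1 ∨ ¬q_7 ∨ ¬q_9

Set q_1 = False.
Set q_2 = True.
  then (q_1 ∨ ¬q_2 ∨ ¬q_6) forces q_6 = False.
Set q_3 = False.
Set q_4 = False.
  then (q_4 ∨ ¬q_5) forces q_5 = False.
  then (q_4 ∨ q_9) forces q_9 = True.
  then (q_1 ∨ ¬q_7 ∨ ¬q_9) forces q_7 = False.
Set q_8 = False.
All clauses satisfied.

q_1=F, q_2=T, q_3=F, q_4=F, q_5=F, q_6=F, q_7=F, q_8=F, q_9=T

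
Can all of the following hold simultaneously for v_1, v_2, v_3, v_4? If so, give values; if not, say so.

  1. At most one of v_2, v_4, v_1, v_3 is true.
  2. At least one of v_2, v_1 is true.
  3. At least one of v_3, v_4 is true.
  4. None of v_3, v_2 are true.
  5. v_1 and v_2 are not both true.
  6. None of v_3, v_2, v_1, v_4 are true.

The formula is unsatisfiable.

Case v_1 = True:
  Constraint (6) is violated (v_1=T) — contradiction.
Case v_1 = False:
  (2) with v_1=F forces v_2 = True.
  Constraint (4) is violated (v_2=T) — contradiction.
Both cases fail — unsatisfiable.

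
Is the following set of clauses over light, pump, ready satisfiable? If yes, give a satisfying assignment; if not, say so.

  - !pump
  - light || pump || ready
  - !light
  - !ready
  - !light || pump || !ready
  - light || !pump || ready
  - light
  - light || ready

Unsatisfiable — no assignment works.

Case light = True:
  Clause (!light) is falsified — contradiction.
Case light = False:
  Clause (light) is falsified — contradiction.
Both cases fail, so the formula is unsatisfiable.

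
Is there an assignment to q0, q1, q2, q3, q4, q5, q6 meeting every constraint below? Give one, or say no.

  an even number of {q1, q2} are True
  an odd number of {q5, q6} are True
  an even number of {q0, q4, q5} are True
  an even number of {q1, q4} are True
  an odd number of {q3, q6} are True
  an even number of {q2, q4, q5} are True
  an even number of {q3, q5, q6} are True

Adding constraints 1, 4, 5, 6, 7 mod 2: every variable appears an even number of times on the left, so the left side is 0.
But the right sides sum to 1 (mod 2). 0 ≠ 1 — the system is inconsistent.

Unsatisfiable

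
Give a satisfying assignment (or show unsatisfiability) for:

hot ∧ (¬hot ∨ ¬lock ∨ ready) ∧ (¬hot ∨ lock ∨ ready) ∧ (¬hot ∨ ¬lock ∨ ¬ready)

Unit clause (hot) forces hot = True.
Try ready = False:
  (¬hot ∨ ¬lock ∨ ready) forces lock = False.
  clause (¬hot ∨ lock ∨ ready) is falsified — backtrack.
So ready = True.
  then (¬hot ∨ ¬lock ∨ ¬ready) forces lock = False.
Check each clause:
  (hot): hot holds.
  (¬hot ∨ ¬lock ∨ ready): ¬lock holds.
  (¬hot ∨ lock ∨ ready): ready holds.
  (¬hot ∨ ¬lock ∨ ¬ready): ¬lock holds.
All clauses satisfied.

ready = True, hot = True, lock = False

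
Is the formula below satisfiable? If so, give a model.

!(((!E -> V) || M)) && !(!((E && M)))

Case E = True: the conjunct !(((!E -> V) || M)) becomes !((True || M)) = False.
Case E = False: the conjunct !(!((E && M))) becomes !(!False) = False.
Both cases fail — unsatisfiable.

Unsatisfiable — no assignment works.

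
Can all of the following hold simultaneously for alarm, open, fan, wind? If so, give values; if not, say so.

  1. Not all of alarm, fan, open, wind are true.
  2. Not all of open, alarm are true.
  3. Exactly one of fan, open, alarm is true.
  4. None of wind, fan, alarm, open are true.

Case alarm = True:
  Constraint (4) is violated (alarm=T) — contradiction.
Case alarm = False:
  (4) forces wind = False.
  (4) forces fan = False.
  (3) with fan=F, alarm=F forces open = True.
  Constraint (4) is violated (open=T) — contradiction.
Both cases fail — unsatisfiable.

Unsatisfiable — no assignment works.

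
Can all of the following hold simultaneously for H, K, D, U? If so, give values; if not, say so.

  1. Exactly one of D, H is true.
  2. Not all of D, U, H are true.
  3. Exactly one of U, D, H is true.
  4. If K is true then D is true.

H=F; K=T; D=T; U=F

  (1) {D, H}: 1 true — exactly one ✓
  (2) {D, U, H}: 1/3 true — not all ✓
  (3) {U, D, H}: 1 true — exactly one ✓
  (4) K=T ⇒ D: T ✓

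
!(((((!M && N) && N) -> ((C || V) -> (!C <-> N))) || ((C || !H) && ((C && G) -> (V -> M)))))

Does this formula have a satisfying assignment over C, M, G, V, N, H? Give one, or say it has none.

C=T, M=F, G=T, V=T, N=T, H=F

  !(((((!M && N) && N) -> ((C || V) -> (!C <-> N))) || ((C || !H) && ((C && G) -> (V -> M))))) = True
    (((!M && N) && N) -> ((C || V) -> (!C <-> N))) || ((C || !H) && ((C && G) -> (V -> M))) = False
      ((!M && N) && N) -> ((C || V) -> (!C <-> N)) = False
        (!M && N) && N = True
          !M && N = True
            !M = True
        (C || V) -> (!C <-> N) = False
          C || V = True
          !C <-> N = False
            !C = False
      (C || !H) && ((C && G) -> (V -> M)) = False
        C || !H = True
          !H = True
        (C && G) -> (V -> M) = False
          C && G = True
          V -> M = False
The formula evaluates to True.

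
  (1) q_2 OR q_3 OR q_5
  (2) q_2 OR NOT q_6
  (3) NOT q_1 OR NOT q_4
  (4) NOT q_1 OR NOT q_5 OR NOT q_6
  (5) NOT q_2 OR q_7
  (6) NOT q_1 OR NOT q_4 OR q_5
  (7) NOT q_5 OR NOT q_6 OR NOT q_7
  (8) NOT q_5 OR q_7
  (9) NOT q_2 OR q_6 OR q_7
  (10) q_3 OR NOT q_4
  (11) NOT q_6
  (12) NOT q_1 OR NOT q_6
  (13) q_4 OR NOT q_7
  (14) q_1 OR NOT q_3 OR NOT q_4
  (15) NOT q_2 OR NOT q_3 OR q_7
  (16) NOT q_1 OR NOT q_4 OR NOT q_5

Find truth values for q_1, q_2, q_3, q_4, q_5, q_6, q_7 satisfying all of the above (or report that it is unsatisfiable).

q_1 = False, q_2 = False, q_3 = True, q_4 = False, q_5 = False, q_6 = False, q_7 = False

Unit clause (NOT q_6) forces q_6 = False.
Set q_1 = False.
Try q_2 = True:
  (NOT q_2 OR q_7) forces q_7 = True.
  (q_4 OR NOT q_7) forces q_4 = True.
  (q_3 OR NOT q_4) forces q_3 = True.
  clause (q_1 OR NOT q_3 OR NOT q_4) is falsified — backtrack.
So q_2 = False.
Set q_3 = True.
  then (q_1 OR NOT q_3 OR NOT q_4) forces q_4 = False.
  then (q_4 OR NOT q_7) forces q_7 = False.
  then (NOT q_5 OR q_7) forces q_5 = False.
All clauses satisfied.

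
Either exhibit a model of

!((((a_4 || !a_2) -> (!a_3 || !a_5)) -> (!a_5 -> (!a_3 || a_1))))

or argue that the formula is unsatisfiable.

a_1=F, a_2=F, a_3=T, a_4=T, a_5=F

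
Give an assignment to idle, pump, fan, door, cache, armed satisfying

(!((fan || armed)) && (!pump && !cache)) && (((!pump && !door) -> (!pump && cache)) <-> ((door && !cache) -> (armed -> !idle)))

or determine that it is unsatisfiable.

idle: False, pump: False, fan: False, door: True, cache: False, armed: False

  !((fan || armed)) && (!pump && !cache) = True
    !((fan || armed)) = True
      fan || armed = False
    !pump && !cache = True
      !pump = True
      !cache = True
  ((!pump && !door) -> (!pump && cache)) <-> ((door && !cache) -> (armed -> !idle)) = True
    (!pump && !door) -> (!pump && cache) = True
      !pump && !door = False
        !pump = True
        !door = False
      !pump && cache = False
        !pump = True
    (door && !cache) -> (armed -> !idle) = True
      door && !cache = True
        !cache = True
      armed -> !idle = True
        !idle = True
Both conjuncts True, so the formula holds.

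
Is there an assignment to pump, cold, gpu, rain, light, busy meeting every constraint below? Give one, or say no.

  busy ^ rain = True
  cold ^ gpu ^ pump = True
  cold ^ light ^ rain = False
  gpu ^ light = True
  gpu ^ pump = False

pump = True; cold = True; gpu = True; rain = True; light = False; busy = False

busy ^ rain = F ^ T = True ✓
cold ^ gpu ^ pump = T ^ T ^ T = True ✓
cold ^ light ^ rain = T ^ F ^ T = False ✓
gpu ^ light = T ^ F = True ✓
gpu ^ pump = T ^ T = False ✓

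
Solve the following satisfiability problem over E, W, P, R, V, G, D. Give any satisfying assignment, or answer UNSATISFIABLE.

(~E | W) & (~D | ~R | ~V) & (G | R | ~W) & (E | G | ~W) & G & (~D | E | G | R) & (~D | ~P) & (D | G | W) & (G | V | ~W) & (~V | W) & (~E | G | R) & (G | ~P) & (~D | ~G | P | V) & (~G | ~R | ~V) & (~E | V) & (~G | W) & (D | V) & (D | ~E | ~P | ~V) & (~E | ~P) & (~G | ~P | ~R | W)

Unit clause (G) forces G = True.
In (~G | W) only W is left, so W = True.
Set E = False.
Set P = False.
Try R = True:
  (~G | ~R | ~V) forces V = False.
  (~D | ~G | P | V) forces D = False.
  clause (D | V) is falsified — backtrack.
So R = False.
Set V = True.
Set D = False.
All clauses satisfied.

E: False, W: True, P: False, R: False, V: True, G: True, D: False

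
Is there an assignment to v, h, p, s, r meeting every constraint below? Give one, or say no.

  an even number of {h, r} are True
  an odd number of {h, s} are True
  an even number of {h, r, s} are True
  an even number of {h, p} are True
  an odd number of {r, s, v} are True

v: False, h: True, p: True, s: False, r: True

{h, r}: 2 true → even ✓
{h, s}: 1 true → odd ✓
{h, r, s}: 2 true → even ✓
{h, p}: 2 true → even ✓
{r, s, v}: 1 true → odd ✓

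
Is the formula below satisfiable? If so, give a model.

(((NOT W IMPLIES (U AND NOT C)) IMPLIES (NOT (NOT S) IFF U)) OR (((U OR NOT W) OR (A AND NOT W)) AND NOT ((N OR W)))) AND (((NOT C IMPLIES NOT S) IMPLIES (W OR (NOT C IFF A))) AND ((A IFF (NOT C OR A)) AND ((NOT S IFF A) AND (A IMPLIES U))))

A=F; U=F; W=F; C=T; S=T; N=F

  ((NOT W IMPLIES (U AND NOT C)) IMPLIES (NOT (NOT S) IFF U)) OR (((U OR NOT W) OR (A AND NOT W)) AND NOT ((N OR W))) = True
    (NOT W IMPLIES (U AND NOT C)) IMPLIES (NOT (NOT S) IFF U) = True
      NOT W IMPLIES (U AND NOT C) = False
        NOT W = True
        U AND NOT C = False
          NOT C = False
      NOT (NOT S) IFF U = False
        NOT (NOT S) = True
          NOT S = False
    ((U OR NOT W) OR (A AND NOT W)) AND NOT ((N OR W)) = True
      (U OR NOT W) OR (A AND NOT W) = True
        U OR NOT W = True
          NOT W = True
        A AND NOT W = False
          NOT W = True
      NOT ((N OR W)) = True
        N OR W = False
  ((NOT C IMPLIES NOT S) IMPLIES (W OR (NOT C IFF A))) AND ((A IFF (NOT C OR A)) AND ((NOT S IFF A) AND (A IMPLIES U))) = True
    (NOT C IMPLIES NOT S) IMPLIES (W OR (NOT C IFF A)) = True
      NOT C IMPLIES NOT S = True
        NOT C = False
        NOT S = False
      W OR (NOT C IFF A) = True
        NOT C IFF A = True
          NOT C = False
    (A IFF (NOT C OR A)) AND ((NOT S IFF A) AND (A IMPLIES U)) = True
      A IFF (NOT C OR A) = True
        NOT C OR A = False
          NOT C = False
      (NOT S IFF A) AND (A IMPLIES U) = True
        NOT S IFF A = True
          NOT S = False
        A IMPLIES U = True
Both conjuncts True, so the formula holds.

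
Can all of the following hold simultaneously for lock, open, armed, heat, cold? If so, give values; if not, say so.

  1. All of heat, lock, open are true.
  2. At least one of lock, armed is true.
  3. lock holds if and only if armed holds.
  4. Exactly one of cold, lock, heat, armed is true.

The formula is unsatisfiable.

Case lock = True:
  (1) forces heat = True.
  Constraint (4) is violated (lock=T, heat=T) — contradiction.
Case lock = False:
  Constraint (1) is violated (lock=F) — contradiction.
Both cases fail — unsatisfiable.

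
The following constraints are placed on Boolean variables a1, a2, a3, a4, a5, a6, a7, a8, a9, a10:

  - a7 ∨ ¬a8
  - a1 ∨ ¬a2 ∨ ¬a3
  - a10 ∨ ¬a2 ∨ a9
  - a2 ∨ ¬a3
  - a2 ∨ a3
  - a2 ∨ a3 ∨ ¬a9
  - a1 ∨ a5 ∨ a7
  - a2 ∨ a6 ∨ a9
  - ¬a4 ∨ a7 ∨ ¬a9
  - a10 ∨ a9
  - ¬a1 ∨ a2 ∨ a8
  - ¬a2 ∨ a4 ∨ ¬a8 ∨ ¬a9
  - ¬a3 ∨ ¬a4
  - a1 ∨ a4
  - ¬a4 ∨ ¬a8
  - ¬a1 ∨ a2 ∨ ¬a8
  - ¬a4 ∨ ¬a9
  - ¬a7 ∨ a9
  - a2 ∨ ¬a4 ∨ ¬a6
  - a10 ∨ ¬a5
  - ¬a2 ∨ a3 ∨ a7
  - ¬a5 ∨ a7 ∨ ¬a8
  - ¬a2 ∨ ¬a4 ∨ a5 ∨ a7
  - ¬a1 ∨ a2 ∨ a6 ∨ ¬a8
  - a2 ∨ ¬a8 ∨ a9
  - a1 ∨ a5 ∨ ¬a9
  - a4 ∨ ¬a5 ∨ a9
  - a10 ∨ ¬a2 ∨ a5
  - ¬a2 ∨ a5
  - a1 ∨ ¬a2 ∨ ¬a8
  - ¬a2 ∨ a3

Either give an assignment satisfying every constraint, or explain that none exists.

Try a1 = False:
  (a1 ∨ a4) forces a4 = True.
  (¬a3 ∨ ¬a4) forces a3 = False.
  (a2 ∨ a3) forces a2 = True.
  clause (¬a2 ∨ a3) is falsified — backtrack.
So a1 = True.
Set a2 = True.
  then (¬a2 ∨ a5) forces a5 = True.
  then (¬a2 ∨ a3) forces a3 = True.
  then (¬a3 ∨ ¬a4) forces a4 = False.
  then (a10 ∨ ¬a5) forces a10 = True.
  then (a4 ∨ ¬a5 ∨ a9) forces a9 = True.
  then (¬a2 ∨ a4 ∨ ¬a8 ∨ ¬a9) forces a8 = False.
Set a6 = False.
Set a7 = True.
All clauses satisfied.

a1 = True, a2 = True, a3 = True, a4 = False, a5 = True, a6 = False, a7 = True, a8 = False, a9 = True, a10 = True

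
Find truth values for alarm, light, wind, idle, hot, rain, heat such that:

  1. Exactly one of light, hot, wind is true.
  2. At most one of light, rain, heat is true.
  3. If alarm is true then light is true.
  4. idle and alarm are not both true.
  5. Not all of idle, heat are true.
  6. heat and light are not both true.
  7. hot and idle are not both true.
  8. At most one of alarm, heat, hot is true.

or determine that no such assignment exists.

alarm = False, light = False, wind = True, idle = False, hot = False, rain = True, heat = False

  (1) {light, hot, wind}: 1 true — exactly one ✓
  (2) {light, rain, heat}: 1 true — at most one ✓
  (3) alarm=F ⇒ light: vacuous ✓
  (4) idle=F, alarm=F — not both ✓
  (5) {idle, heat}: 0/2 true — not all ✓
  (6) heat=F, light=F — not both ✓
  (7) hot=F, idle=F — not both ✓
  (8) {alarm, heat, hot}: 0 true — at most one ✓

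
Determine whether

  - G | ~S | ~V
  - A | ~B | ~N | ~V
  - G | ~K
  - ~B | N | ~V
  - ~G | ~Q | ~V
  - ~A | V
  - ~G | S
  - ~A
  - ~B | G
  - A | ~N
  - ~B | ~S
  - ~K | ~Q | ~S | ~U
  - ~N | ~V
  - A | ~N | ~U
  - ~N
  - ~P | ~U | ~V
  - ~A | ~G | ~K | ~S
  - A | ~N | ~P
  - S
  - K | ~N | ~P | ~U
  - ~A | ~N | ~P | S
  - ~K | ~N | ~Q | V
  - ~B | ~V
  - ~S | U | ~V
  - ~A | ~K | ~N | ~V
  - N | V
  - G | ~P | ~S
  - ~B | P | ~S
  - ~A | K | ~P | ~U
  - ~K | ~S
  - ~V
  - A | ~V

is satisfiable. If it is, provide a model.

UNSATISFIABLE

Case V = True:
  Clause (~V) is falsified — contradiction.
Case V = False:
  (~A | V) forces A = False.
  (A | ~N) forces N = False.
  Clause (N | V) is falsified — contradiction.
Both cases fail, so the formula is unsatisfiable.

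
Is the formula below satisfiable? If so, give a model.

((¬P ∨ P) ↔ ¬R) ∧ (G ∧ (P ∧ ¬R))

P: True; G: True; R: False

  (¬P ∨ P) ↔ ¬R = True
    ¬P ∨ P = True
      ¬P = False
    ¬R = True
  G ∧ (P ∧ ¬R) = True
    P ∧ ¬R = True
      ¬R = True
Both conjuncts True, so the formula holds.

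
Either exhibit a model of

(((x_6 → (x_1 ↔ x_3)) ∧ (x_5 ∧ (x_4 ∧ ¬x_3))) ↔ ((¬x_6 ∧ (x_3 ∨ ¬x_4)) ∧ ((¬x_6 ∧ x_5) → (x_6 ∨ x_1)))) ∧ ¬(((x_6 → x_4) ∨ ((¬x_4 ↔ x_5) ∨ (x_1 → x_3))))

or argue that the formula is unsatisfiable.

x_1 = True, x_3 = False, x_4 = False, x_5 = False, x_6 = True

  ((x_6 → (x_1 ↔ x_3)) ∧ (x_5 ∧ (x_4 ∧ ¬x_3))) ↔ ((¬x_6 ∧ (x_3 ∨ ¬x_4)) ∧ ((¬x_6 ∧ x_5) → (x_6 ∨ x_1))) = True
    (x_6 → (x_1 ↔ x_3)) ∧ (x_5 ∧ (x_4 ∧ ¬x_3)) = False
      x_6 → (x_1 ↔ x_3) = False
        x_1 ↔ x_3 = False
      x_5 ∧ (x_4 ∧ ¬x_3) = False
        x_4 ∧ ¬x_3 = False
          ¬x_3 = True
    (¬x_6 ∧ (x_3 ∨ ¬x_4)) ∧ ((¬x_6 ∧ x_5) → (x_6 ∨ x_1)) = False
      ¬x_6 ∧ (x_3 ∨ ¬x_4) = False
        ¬x_6 = False
        x_3 ∨ ¬x_4 = True
          ¬x_4 = True
      (¬x_6 ∧ x_5) → (x_6 ∨ x_1) = True
        ¬x_6 ∧ x_5 = False
          ¬x_6 = False
        x_6 ∨ x_1 = True
  ¬(((x_6 → x_4) ∨ ((¬x_4 ↔ x_5) ∨ (x_1 → x_3)))) = True
    (x_6 → x_4) ∨ ((¬x_4 ↔ x_5) ∨ (x_1 → x_3)) = False
      x_6 → x_4 = False
      (¬x_4 ↔ x_5) ∨ (x_1 → x_3) = False
        ¬x_4 ↔ x_5 = False
          ¬x_4 = True
        x_1 → x_3 = False
Both conjuncts True, so the formula holds.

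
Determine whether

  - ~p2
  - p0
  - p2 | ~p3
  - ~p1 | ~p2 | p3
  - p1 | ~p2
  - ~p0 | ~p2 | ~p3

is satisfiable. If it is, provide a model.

p0 = True, p1 = True, p2 = False, p3 = False

Unit clause (~p2) forces p2 = False.
Unit clause (p0) forces p0 = True.
In (p2 | ~p3) only ~p3 is left, so p3 = False.
Set p1 = True.
Check each clause:
  (~p2): ~p2 holds.
  (p0): p0 holds.
  (p2 | ~p3): ~p3 holds.
  (~p1 | ~p2 | p3): ~p2 holds.
  (p1 | ~p2): p1 holds.
  (~p0 | ~p2 | ~p3): ~p2 holds.
All clauses satisfied.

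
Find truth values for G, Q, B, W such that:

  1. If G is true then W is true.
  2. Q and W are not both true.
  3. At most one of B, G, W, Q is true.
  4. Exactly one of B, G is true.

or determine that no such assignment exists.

G = False; Q = False; B = True; W = False

  (1) G=F ⇒ W: vacuous ✓
  (2) Q=F, W=F — not both ✓
  (3) {B, G, W, Q}: 1 true — at most one ✓
  (4) {B, G}: 1 true — exactly one ✓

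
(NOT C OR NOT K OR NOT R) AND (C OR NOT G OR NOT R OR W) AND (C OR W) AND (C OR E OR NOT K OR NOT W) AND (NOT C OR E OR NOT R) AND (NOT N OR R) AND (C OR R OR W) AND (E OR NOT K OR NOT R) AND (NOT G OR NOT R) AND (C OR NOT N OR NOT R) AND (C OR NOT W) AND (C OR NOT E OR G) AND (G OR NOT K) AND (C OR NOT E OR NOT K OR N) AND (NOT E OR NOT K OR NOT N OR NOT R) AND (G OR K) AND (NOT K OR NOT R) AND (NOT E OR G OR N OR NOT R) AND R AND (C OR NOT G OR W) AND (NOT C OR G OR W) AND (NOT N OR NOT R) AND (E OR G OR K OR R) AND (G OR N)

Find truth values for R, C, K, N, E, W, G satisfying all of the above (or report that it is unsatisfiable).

Case R = True:
  (NOT G OR NOT R) forces G = False.
  (G OR NOT K) forces K = False.
  Clause (G OR K) is falsified — contradiction.
Case R = False:
  Clause (R) is falsified — contradiction.
Both cases fail, so the formula is unsatisfiable.

Unsatisfiable — no assignment works.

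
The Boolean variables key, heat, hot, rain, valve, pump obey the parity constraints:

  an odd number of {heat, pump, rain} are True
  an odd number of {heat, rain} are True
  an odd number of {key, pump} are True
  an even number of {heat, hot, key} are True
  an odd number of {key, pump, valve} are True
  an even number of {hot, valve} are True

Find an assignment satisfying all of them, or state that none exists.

key: True, heat: True, hot: False, rain: False, valve: False, pump: False

{heat, pump, rain}: 1 true → odd ✓
{heat, rain}: 1 true → odd ✓
{key, pump}: 1 true → odd ✓
{heat, hot, key}: 2 true → even ✓
{key, pump, valve}: 1 true → odd ✓
{hot, valve}: 0 true → even ✓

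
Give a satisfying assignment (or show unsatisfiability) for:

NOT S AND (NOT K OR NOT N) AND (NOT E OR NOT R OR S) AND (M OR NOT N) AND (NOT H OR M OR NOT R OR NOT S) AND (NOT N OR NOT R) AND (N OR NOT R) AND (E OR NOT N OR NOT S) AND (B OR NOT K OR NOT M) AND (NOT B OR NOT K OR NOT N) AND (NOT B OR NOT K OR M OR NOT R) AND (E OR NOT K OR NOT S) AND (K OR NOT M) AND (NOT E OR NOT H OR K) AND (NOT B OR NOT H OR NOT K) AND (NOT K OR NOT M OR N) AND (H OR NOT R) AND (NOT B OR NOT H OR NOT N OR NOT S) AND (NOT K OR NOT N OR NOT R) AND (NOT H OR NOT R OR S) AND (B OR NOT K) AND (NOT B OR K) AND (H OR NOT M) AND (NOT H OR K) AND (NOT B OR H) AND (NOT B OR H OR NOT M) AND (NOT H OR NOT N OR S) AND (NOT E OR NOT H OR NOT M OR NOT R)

Unit clause (NOT S) forces S = False.
Try H = True:
  (NOT H OR NOT R OR S) forces R = False.
  (NOT H OR K) forces K = True.
  (NOT K OR NOT N) forces N = False.
  (NOT B OR NOT H OR NOT K) forces B = False.
  clause (B OR NOT K) is falsified — backtrack.
So H = False.
  then (H OR NOT R) forces R = False.
  then (H OR NOT M) forces M = False.
  then (NOT B OR H) forces B = False.
  then (M OR NOT N) forces N = False.
  then (B OR NOT K) forces K = False.
Set E = True.
All clauses satisfied.

H=F, K=F, S=F, N=F, E=T, B=F, R=F, M=F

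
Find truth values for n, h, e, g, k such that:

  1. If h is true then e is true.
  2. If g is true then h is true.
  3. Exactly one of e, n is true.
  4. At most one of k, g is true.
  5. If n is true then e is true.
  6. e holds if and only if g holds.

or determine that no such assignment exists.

n = False, h = True, e = True, g = True, k = False

  (1) h=T ⇒ e: T ✓
  (2) g=T ⇒ h: T ✓
  (3) {e, n}: 1 true — exactly one ✓
  (4) {k, g}: 1 true — at most one ✓
  (5) n=F ⇒ e: vacuous ✓
  (6) e=T, g=T — same ✓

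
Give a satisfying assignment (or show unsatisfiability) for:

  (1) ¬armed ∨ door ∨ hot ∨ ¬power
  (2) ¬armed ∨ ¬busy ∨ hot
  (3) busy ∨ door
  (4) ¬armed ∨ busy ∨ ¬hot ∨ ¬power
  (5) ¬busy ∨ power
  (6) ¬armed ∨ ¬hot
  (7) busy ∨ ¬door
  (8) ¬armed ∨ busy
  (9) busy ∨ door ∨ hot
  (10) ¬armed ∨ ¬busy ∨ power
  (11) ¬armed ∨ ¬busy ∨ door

power = True, armed = False, busy = True, door = False, hot = True

Set power = True.
Try armed = True:
  (¬armed ∨ ¬hot) forces hot = False.
  (¬armed ∨ door ∨ hot ∨ ¬power) forces door = True.
  (¬armed ∨ ¬busy ∨ hot) forces busy = False.
  clause (busy ∨ ¬door) is falsified — backtrack.
So armed = False.
Set busy = True.
Set door = False.
Set hot = True.
All clauses satisfied.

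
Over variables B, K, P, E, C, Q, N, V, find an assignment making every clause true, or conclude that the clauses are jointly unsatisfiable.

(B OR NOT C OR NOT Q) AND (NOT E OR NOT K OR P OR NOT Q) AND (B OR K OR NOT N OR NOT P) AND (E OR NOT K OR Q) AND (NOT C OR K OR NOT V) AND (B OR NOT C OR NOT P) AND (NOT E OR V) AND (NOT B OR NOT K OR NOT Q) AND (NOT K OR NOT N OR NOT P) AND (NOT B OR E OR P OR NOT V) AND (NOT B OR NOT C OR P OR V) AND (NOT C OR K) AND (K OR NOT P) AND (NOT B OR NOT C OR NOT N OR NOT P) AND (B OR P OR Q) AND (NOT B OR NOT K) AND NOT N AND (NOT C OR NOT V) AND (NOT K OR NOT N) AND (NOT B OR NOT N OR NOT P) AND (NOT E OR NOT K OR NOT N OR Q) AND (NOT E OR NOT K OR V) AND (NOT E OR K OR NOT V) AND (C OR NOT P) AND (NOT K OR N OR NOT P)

Unit clause (NOT N) forces N = False.
Set B = False.
Set K = False.
  then (NOT C OR K) forces C = False.
  then (K OR NOT P) forces P = False.
  then (B OR P OR Q) forces Q = True.
Try E = True:
  (NOT E OR V) forces V = True.
  clause (NOT E OR K OR NOT V) is falsified — backtrack.
So E = False.
Set V = False.
All clauses satisfied.

B = False, K = False, P = False, E = False, C = False, Q = True, N = False, V = False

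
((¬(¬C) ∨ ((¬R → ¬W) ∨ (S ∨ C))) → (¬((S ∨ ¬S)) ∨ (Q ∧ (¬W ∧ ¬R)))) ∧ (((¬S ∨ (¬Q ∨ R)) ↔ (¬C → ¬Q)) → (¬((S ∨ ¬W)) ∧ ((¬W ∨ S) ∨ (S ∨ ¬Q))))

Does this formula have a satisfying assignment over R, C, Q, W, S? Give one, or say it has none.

R = False, C = True, Q = True, W = False, S = True

  (¬(¬C) ∨ ((¬R → ¬W) ∨ (S ∨ C))) → (¬((S ∨ ¬S)) ∨ (Q ∧ (¬W ∧ ¬R))) = True
    ¬(¬C) ∨ ((¬R → ¬W) ∨ (S ∨ C)) = True
      ¬(¬C) = True
        ¬C = False
      (¬R → ¬W) ∨ (S ∨ C) = True
        ¬R → ¬W = True
          ¬R = True
          ¬W = True
        S ∨ C = True
    ¬((S ∨ ¬S)) ∨ (Q ∧ (¬W ∧ ¬R)) = True
      ¬((S ∨ ¬S)) = False
        S ∨ ¬S = True
          ¬S = False
      Q ∧ (¬W ∧ ¬R) = True
        ¬W ∧ ¬R = True
          ¬W = True
          ¬R = True
  ((¬S ∨ (¬Q ∨ R)) ↔ (¬C → ¬Q)) → (¬((S ∨ ¬W)) ∧ ((¬W ∨ S) ∨ (S ∨ ¬Q))) = True
    (¬S ∨ (¬Q ∨ R)) ↔ (¬C → ¬Q) = False
      ¬S ∨ (¬Q ∨ R) = False
        ¬S = False
        ¬Q ∨ R = False
          ¬Q = False
      ¬C → ¬Q = True
        ¬C = False
        ¬Q = False
    ¬((S ∨ ¬W)) ∧ ((¬W ∨ S) ∨ (S ∨ ¬Q)) = False
      ¬((S ∨ ¬W)) = False
        S ∨ ¬W = True
          ¬W = True
      (¬W ∨ S) ∨ (S ∨ ¬Q) = True
        ¬W ∨ S = True
          ¬W = True
        S ∨ ¬Q = True
          ¬Q = False
Both conjuncts True, so the formula holds.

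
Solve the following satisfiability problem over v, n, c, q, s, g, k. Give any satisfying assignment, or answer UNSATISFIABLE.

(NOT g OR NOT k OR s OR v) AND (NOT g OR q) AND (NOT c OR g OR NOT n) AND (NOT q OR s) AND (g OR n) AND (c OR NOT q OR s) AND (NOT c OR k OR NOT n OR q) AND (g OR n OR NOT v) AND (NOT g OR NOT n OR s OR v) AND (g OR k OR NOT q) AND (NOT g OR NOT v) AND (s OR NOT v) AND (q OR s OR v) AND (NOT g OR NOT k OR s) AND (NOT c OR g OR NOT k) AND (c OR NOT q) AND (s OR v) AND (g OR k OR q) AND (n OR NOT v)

Set v = False.
  then (s OR v) forces s = True.
Set n = True.
Set c = False.
  then (c OR NOT q) forces q = False.
  then (NOT g OR q) forces g = False.
  then (g OR k OR q) forces k = True.
All clauses satisfied.

v = False, n = True, c = False, q = False, s = True, g = False, k = True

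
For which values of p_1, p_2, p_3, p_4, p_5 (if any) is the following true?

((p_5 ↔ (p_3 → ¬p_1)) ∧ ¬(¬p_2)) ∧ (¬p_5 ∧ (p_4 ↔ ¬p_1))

p_1=T; p_2=T; p_3=T; p_4=F; p_5=F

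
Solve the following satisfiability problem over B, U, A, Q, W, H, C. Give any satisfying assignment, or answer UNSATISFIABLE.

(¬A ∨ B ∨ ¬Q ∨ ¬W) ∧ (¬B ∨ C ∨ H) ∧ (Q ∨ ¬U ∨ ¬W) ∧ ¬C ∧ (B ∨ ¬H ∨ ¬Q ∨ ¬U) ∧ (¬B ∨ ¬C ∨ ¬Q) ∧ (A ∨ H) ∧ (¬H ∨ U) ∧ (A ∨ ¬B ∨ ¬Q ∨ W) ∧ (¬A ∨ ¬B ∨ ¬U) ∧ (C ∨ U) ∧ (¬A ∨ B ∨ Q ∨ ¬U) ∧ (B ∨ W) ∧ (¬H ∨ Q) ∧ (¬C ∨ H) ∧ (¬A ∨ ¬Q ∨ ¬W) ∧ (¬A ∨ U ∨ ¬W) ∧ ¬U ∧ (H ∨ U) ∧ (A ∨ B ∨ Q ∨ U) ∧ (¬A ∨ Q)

Unsatisfiable

Case U = True:
  Clause (¬U) is falsified — contradiction.
Case U = False:
  (¬C) forces C = False.
  Clause (C ∨ U) is falsified — contradiction.
Both cases fail, so the formula is unsatisfiable.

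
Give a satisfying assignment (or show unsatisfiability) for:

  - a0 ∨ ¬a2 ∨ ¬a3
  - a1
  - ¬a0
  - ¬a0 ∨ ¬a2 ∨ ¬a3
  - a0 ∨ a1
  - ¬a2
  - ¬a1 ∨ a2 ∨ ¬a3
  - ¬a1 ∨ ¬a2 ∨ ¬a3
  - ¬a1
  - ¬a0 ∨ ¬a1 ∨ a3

Case a1 = True:
  Clause (¬a1) is falsified — contradiction.
Case a1 = False:
  Clause (a1) is falsified — contradiction.
Both cases fail, so the formula is unsatisfiable.

Unsatisfiable — no assignment works.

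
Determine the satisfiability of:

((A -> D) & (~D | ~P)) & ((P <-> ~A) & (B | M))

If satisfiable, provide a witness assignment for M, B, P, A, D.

M: False; B: True; P: False; A: True; D: True

  (A -> D) & (~D | ~P) = True
    A -> D = True
    ~D | ~P = True
      ~D = False
      ~P = True
  (P <-> ~A) & (B | M) = True
    P <-> ~A = True
      ~A = False
    B | M = True
Both conjuncts True, so the formula holds.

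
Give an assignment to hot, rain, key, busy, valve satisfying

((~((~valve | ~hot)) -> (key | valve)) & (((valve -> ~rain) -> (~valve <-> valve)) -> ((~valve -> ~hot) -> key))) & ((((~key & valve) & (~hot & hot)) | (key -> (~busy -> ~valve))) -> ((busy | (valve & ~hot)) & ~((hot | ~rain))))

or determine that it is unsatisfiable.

hot = False, rain = True, key = False, busy = True, valve = False

  (~((~valve | ~hot)) -> (key | valve)) & (((valve -> ~rain) -> (~valve <-> valve)) -> ((~valve -> ~hot) -> key)) = True
    ~((~valve | ~hot)) -> (key | valve) = True
      ~((~valve | ~hot)) = False
        ~valve | ~hot = True
          ~valve = True
          ~hot = True
      key | valve = False
    ((valve -> ~rain) -> (~valve <-> valve)) -> ((~valve -> ~hot) -> key) = True
      (valve -> ~rain) -> (~valve <-> valve) = False
        valve -> ~rain = True
          ~rain = False
        ~valve <-> valve = False
          ~valve = True
      (~valve -> ~hot) -> key = False
        ~valve -> ~hot = True
          ~valve = True
          ~hot = True
  (((~key & valve) & (~hot & hot)) | (key -> (~busy -> ~valve))) -> ((busy | (valve & ~hot)) & ~((hot | ~rain))) = True
    ((~key & valve) & (~hot & hot)) | (key -> (~busy -> ~valve)) = True
      (~key & valve) & (~hot & hot) = False
        ~key & valve = False
          ~key = True
        ~hot & hot = False
          ~hot = True
      key -> (~busy -> ~valve) = True
        ~busy -> ~valve = True
          ~busy = False
          ~valve = True
    (busy | (valve & ~hot)) & ~((hot | ~rain)) = True
      busy | (valve & ~hot) = True
        valve & ~hot = False
          ~hot = True
      ~((hot | ~rain)) = True
        hot | ~rain = False
          ~rain = False
Both conjuncts True, so the formula holds.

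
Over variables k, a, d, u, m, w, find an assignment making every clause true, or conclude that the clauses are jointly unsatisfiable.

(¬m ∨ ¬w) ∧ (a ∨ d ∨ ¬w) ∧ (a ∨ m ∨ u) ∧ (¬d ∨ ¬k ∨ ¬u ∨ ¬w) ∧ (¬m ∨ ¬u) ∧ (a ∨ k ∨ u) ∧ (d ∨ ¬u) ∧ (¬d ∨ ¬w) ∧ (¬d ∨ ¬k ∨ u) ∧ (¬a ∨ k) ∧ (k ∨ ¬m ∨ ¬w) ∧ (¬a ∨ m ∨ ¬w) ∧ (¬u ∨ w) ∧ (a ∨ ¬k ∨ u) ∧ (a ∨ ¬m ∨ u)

Set k = True.
Try a = False:
  (a ∨ ¬k ∨ u) forces u = True.
  (¬m ∨ ¬u) forces m = False.
  (d ∨ ¬u) forces d = True.
  (¬d ∨ ¬k ∨ ¬u ∨ ¬w) forces w = False.
  clause (¬u ∨ w) is falsified — backtrack.
So a = True.
Set d = False.
  then (d ∨ ¬u) forces u = False.
Set m = True.
  then (¬m ∨ ¬w) forces w = False.
All clauses satisfied.

k = True, a = True, d = False, u = False, m = True, w = False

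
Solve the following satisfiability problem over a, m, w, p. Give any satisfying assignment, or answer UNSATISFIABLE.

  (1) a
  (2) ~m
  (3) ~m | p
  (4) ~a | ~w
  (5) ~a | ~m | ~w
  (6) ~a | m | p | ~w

a = True, m = False, w = False, p = False

Unit clause (a) forces a = True.
Unit clause (~m) forces m = False.
In (~a | ~w) only ~w is left, so w = False.
Set p = False.
Check each clause:
  (a): a holds.
  (~m): ~m holds.
  (~m | p): ~m holds.
  (~a | ~w): ~w holds.
  (~a | ~m | ~w): ~m holds.
  (~a | m | p | ~w): ~w holds.
All clauses satisfied.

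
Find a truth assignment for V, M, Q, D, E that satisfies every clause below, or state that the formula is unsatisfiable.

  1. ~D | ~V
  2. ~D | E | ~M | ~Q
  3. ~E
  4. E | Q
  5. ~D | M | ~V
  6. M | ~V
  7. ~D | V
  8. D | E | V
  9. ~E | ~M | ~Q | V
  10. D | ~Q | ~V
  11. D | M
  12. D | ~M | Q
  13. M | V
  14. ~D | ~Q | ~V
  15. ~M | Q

Case D = True:
  (~D | ~V) forces V = False.
  Clause (~D | V) is falsified — contradiction.
Case D = False:
  (~E) forces E = False.
  (E | Q) forces Q = True.
  (D | E | V) forces V = True.
  Clause (D | ~Q | ~V) is falsified — contradiction.
Both cases fail, so the formula is unsatisfiable.

Unsatisfiable — no assignment works.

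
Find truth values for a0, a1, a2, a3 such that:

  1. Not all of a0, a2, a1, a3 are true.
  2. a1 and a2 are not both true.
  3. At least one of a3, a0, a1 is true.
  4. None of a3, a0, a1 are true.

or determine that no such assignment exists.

The formula is unsatisfiable.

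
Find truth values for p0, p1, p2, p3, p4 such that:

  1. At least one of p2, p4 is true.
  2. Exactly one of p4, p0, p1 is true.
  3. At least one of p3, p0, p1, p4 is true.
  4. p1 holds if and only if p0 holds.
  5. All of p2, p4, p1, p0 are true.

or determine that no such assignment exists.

Case p0 = True:
  (2) with p0=T forces p4 = False.
  Constraint (5) is violated (p4=F) — contradiction.
Case p0 = False:
  Constraint (5) is violated (p0=F) — contradiction.
Both cases fail — unsatisfiable.

Unsatisfiable — no assignment works.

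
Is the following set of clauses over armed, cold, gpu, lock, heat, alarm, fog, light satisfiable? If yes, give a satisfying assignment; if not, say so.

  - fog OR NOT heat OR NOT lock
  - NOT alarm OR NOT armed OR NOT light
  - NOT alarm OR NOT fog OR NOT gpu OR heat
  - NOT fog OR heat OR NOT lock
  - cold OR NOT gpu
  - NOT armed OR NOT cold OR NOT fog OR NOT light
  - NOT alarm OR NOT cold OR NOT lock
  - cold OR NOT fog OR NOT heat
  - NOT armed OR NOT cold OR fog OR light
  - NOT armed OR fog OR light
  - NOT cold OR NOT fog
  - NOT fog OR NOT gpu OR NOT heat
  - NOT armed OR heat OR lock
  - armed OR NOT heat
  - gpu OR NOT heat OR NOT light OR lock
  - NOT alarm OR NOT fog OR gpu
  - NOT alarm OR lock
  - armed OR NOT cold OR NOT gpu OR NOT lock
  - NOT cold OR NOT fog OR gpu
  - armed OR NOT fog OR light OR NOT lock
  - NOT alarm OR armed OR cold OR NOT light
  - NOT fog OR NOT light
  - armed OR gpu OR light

armed=F; cold=T; gpu=T; lock=F; heat=F; alarm=F; fog=F; light=T

Set armed = False.
  then (armed OR NOT heat) forces heat = False.
Set cold = True.
  then (NOT cold OR NOT fog) forces fog = False.
Set gpu = True.
  then (armed OR NOT cold OR NOT gpu OR NOT lock) forces lock = False.
  then (NOT alarm OR lock) forces alarm = False.
Set light = True.
All clauses satisfied.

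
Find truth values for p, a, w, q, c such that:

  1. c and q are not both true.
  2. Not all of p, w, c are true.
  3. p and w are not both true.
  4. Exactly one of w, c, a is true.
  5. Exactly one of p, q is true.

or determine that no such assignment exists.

p: True, a: True, w: False, q: False, c: False

  (1) c=F, q=F — not both ✓
  (2) {p, w, c}: 1/3 true — not all ✓
  (3) p=T, w=F — not both ✓
  (4) {w, c, a}: 1 true — exactly one ✓
  (5) {p, q}: 1 true — exactly one ✓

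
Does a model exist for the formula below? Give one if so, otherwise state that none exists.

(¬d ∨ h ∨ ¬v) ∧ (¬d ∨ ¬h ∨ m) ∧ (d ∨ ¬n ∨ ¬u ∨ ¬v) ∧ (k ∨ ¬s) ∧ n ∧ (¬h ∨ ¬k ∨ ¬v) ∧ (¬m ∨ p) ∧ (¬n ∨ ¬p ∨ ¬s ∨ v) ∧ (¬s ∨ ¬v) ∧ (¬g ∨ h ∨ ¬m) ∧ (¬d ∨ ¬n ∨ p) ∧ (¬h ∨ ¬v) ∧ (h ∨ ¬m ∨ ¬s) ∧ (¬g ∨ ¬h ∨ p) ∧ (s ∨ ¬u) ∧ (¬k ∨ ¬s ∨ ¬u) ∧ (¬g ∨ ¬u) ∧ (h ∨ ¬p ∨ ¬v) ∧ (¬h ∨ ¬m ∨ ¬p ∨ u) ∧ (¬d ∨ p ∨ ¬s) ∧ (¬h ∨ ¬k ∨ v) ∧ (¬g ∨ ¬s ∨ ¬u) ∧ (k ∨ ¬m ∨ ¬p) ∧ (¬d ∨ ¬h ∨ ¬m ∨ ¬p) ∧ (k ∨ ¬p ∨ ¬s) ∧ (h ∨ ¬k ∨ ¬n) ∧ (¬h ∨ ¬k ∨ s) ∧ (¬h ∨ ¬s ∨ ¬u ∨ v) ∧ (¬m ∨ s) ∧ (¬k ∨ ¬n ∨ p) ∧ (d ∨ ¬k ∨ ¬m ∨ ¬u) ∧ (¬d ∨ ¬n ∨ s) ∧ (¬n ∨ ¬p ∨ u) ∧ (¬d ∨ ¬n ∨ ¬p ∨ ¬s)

Unit clause (n) forces n = True.
Try d = True:
  (¬d ∨ ¬n ∨ p) forces p = True.
  (¬d ∨ ¬n ∨ s) forces s = True.
  clause (¬d ∨ ¬n ∨ ¬p ∨ ¬s) is falsified — backtrack.
So d = False.
Set k = False.
  then (k ∨ ¬s) forces s = False.
  then (s ∨ ¬u) forces u = False.
  then (¬m ∨ s) forces m = False.
  then (¬n ∨ ¬p ∨ u) forces p = False.
Set h = False.
Set v = False.
Set g = True.
All clauses satisfied.

d = False; k = False; s = False; u = False; h = False; p = False; m = False; v = False; g = True; n = True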